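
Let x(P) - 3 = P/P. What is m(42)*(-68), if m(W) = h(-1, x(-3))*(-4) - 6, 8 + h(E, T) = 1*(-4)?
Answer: -2856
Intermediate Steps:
x(P) = 4 (x(P) = 3 + P/P = 3 + 1 = 4)
h(E, T) = -12 (h(E, T) = -8 + 1*(-4) = -8 - 4 = -12)
m(W) = 42 (m(W) = -12*(-4) - 6 = 48 - 6 = 42)
m(42)*(-68) = 42*(-68) = -2856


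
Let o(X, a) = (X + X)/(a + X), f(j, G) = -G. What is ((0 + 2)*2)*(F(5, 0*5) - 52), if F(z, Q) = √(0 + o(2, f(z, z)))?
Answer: -208 + 8*I*√3/3 ≈ -208.0 + 4.6188*I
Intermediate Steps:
o(X, a) = 2*X/(X + a) (o(X, a) = (2*X)/(X + a) = 2*X/(X + a))
F(z, Q) = 2*√(1/(2 - z)) (F(z, Q) = √(0 + 2*2/(2 - z)) = √(0 + 4/(2 - z)) = √(4/(2 - z)) = 2*√(1/(2 - z)))
((0 + 2)*2)*(F(5, 0*5) - 52) = ((0 + 2)*2)*(2*√(-1/(-2 + 5)) - 52) = (2*2)*(2*√(-1/3) - 52) = 4*(2*√(-1*⅓) - 52) = 4*(2*√(-⅓) - 52) = 4*(2*(I*√3/3) - 52) = 4*(2*I*√3/3 - 52) = 4*(-52 + 2*I*√3/3) = -208 + 8*I*√3/3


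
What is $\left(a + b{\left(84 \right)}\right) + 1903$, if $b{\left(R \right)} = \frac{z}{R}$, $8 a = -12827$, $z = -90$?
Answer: $\frac{16719}{56} \approx 298.55$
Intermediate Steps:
$a = - \frac{12827}{8}$ ($a = \frac{1}{8} \left(-12827\right) = - \frac{12827}{8} \approx -1603.4$)
$b{\left(R \right)} = - \frac{90}{R}$
$\left(a + b{\left(84 \right)}\right) + 1903 = \left(- \frac{12827}{8} - \frac{90}{84}\right) + 1903 = \left(- \frac{12827}{8} - \frac{15}{14}\right) + 1903 = - \frac{89849}{56} + 1903 = \frac{16719}{56}$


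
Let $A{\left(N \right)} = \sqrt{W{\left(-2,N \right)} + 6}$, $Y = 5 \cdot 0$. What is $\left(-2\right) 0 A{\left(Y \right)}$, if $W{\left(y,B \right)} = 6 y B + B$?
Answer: $0$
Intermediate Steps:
$W{\left(y,B \right)} = B + 6 B y$ ($W{\left(y,B \right)} = 6 B y + B = B + 6 B y$)
$Y = 0$
$A{\left(N \right)} = \sqrt{6 - 11 N}$ ($A{\left(N \right)} = \sqrt{N \left(1 + 6 \left(-2\right)\right) + 6} = \sqrt{N \left(1 - 12\right) + 6} = \sqrt{N \left(-11\right) + 6} = \sqrt{- 11 N + 6} = \sqrt{6 - 11 N}$)
$\left(-2\right) 0 A{\left(Y \right)} = \left(-2\right) 0 \sqrt{6 - 0} = 0 \sqrt{6 + 0} = 0 \sqrt{6} = 0$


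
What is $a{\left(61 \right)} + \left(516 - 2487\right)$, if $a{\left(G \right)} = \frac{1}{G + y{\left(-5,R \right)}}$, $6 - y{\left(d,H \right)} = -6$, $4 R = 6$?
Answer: $- \frac{143882}{73} \approx -1971.0$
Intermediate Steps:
$R = \frac{3}{2}$ ($R = \frac{1}{4} \cdot 6 = \frac{3}{2} \approx 1.5$)
$y{\left(d,H \right)} = 12$ ($y{\left(d,H \right)} = 6 - -6 = 6 + 6 = 12$)
$a{\left(G \right)} = \frac{1}{12 + G}$ ($a{\left(G \right)} = \frac{1}{G + 12} = \frac{1}{12 + G}$)
$a{\left(61 \right)} + \left(516 - 2487\right) = \frac{1}{12 + 61} + \left(516 - 2487\right) = \frac{1}{73} + \left(516 - 2487\right) = \frac{1}{73} - 1971 = - \frac{143882}{73}$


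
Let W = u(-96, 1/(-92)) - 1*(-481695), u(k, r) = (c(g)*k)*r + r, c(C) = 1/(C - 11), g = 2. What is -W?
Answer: -132947785/276 ≈ -4.8170e+5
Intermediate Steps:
c(C) = 1/(-11 + C)
u(k, r) = r - k*r/9 (u(k, r) = (k/(-11 + 2))*r + r = (k/(-9))*r + r = (-k/9)*r + r = -k*r/9 + r = r - k*r/9)
W = 132947785/276 (W = (1/9)*(9 - 1*(-96))/(-92) - 1*(-481695) = (1/9)*(-1/92)*(9 + 96) + 481695 = (1/9)*(-1/92)*105 + 481695 = -35/276 + 481695 = 132947785/276 ≈ 4.8170e+5)
-W = -1*132947785/276 = -132947785/276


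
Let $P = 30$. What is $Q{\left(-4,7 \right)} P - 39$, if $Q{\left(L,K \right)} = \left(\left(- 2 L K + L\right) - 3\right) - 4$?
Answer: $1311$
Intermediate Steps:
$Q{\left(L,K \right)} = -7 + L - 2 K L$ ($Q{\left(L,K \right)} = \left(\left(- 2 K L + L\right) - 3\right) - 4 = \left(\left(L - 2 K L\right) - 3\right) - 4 = \left(-3 + L - 2 K L\right) - 4 = -7 + L - 2 K L$)
$Q{\left(-4,7 \right)} P - 39 = \left(-7 - 4 - 14 \left(-4\right)\right) 30 - 39 = \left(-7 - 4 + 56\right) 30 - 39 = 45 \cdot 30 - 39 = 1350 - 39 = 1311$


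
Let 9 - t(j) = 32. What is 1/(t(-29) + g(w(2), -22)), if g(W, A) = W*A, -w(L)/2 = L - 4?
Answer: -1/111 ≈ -0.0090090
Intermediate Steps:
w(L) = 8 - 2*L (w(L) = -2*(L - 4) = -2*(-4 + L) = 8 - 2*L)
t(j) = -23 (t(j) = 9 - 1*32 = 9 - 32 = -23)
g(W, A) = A*W
1/(t(-29) + g(w(2), -22)) = 1/(-23 - 22*(8 - 2*2)) = 1/(-23 - 22*(8 - 4)) = 1/(-23 - 22*4) = 1/(-23 - 88) = 1/(-111) = -1/111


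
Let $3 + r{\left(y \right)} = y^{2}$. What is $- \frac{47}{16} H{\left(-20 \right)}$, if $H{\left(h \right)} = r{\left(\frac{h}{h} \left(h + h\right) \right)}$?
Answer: $- \frac{75059}{16} \approx -4691.2$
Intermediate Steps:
$r{\left(y \right)} = -3 + y^{2}$
$H{\left(h \right)} = -3 + 4 h^{2}$ ($H{\left(h \right)} = -3 + \left(\frac{h}{h} \left(h + h\right)\right)^{2} = -3 + \left(1 \cdot 2 h\right)^{2} = -3 + \left(2 h\right)^{2} = -3 + 4 h^{2}$)
$- \frac{47}{16} H{\left(-20 \right)} = - \frac{47}{16} \left(-3 + 4 \left(-20\right)^{2}\right) = \left(-47\right) \frac{1}{16} \left(-3 + 4 \cdot 400\right) = - \frac{47 \left(-3 + 1600\right)}{16} = \left(- \frac{47}{16}\right) 1597 = - \frac{75059}{16}$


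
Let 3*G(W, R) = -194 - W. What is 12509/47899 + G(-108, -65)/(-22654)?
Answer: 427127986/1627655919 ≈ 0.26242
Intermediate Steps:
G(W, R) = -194/3 - W/3 (G(W, R) = (-194 - W)/3 = -194/3 - W/3)
12509/47899 + G(-108, -65)/(-22654) = 12509/47899 + (-194/3 - ⅓*(-108))/(-22654) = 12509*(1/47899) + (-194/3 + 36)*(-1/22654) = 12509/47899 - 86/3*(-1/22654) = 12509/47899 + 43/33981 = 427127986/1627655919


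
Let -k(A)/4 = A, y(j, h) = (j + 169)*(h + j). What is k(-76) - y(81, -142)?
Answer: 15554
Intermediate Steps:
y(j, h) = (169 + j)*(h + j)
k(A) = -4*A
k(-76) - y(81, -142) = -4*(-76) - (81**2 + 169*(-142) + 169*81 - 142*81) = 304 - (6561 - 23998 + 13689 - 11502) = 304 - 1*(-15250) = 304 + 15250 = 15554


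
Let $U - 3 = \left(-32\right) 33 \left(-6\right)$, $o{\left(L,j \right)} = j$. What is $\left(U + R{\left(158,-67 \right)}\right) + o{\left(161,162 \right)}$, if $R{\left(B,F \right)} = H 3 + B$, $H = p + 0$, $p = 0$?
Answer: $6659$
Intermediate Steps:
$H = 0$ ($H = 0 + 0 = 0$)
$R{\left(B,F \right)} = B$ ($R{\left(B,F \right)} = 0 \cdot 3 + B = 0 + B = B$)
$U = 6339$ ($U = 3 + \left(-32\right) 33 \left(-6\right) = 3 - -6336 = 3 + 6336 = 6339$)
$\left(U + R{\left(158,-67 \right)}\right) + o{\left(161,162 \right)} = \left(6339 + 158\right) + 162 = 6497 + 162 = 6659$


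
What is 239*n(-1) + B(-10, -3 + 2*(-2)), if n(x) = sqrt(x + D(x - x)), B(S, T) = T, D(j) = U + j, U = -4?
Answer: -7 + 239*I*sqrt(5) ≈ -7.0 + 534.42*I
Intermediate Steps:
D(j) = -4 + j
n(x) = sqrt(-4 + x) (n(x) = sqrt(x + (-4 + (x - x))) = sqrt(x + (-4 + 0)) = sqrt(x - 4) = sqrt(-4 + x))
239*n(-1) + B(-10, -3 + 2*(-2)) = 239*sqrt(-4 - 1) + (-3 + 2*(-2)) = 239*sqrt(-5) + (-3 - 4) = 239*(I*sqrt(5)) - 7 = 239*I*sqrt(5) - 7 = -7 + 239*I*sqrt(5)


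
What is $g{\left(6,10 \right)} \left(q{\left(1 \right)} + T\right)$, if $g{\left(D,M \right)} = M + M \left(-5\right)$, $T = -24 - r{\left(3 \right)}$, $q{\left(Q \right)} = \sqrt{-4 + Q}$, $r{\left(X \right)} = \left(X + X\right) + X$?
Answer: $1320 - 40 i \sqrt{3} \approx 1320.0 - 69.282 i$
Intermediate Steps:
$r{\left(X \right)} = 3 X$ ($r{\left(X \right)} = 2 X + X = 3 X$)
$T = -33$ ($T = -24 - 3 \cdot 3 = -24 - 9 = -33$)
$g{\left(D,M \right)} = - 4 M$ ($g{\left(D,M \right)} = M - 5 M = - 4 M$)
$g{\left(6,10 \right)} \left(q{\left(1 \right)} + T\right) = \left(-4\right) 10 \left(\sqrt{-4 + 1} - 33\right) = - 40 \left(\sqrt{-3} - 33\right) = - 40 \left(i \sqrt{3} - 33\right) = - 40 \left(-33 + i \sqrt{3}\right) = 1320 - 40 i \sqrt{3}$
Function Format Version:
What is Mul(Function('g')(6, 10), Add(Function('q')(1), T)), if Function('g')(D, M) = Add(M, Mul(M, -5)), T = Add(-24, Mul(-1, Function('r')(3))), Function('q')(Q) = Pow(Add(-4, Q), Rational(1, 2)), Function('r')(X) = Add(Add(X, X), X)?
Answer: Add(1320, Mul(-40, I, Pow(3, Rational(1, 2)))) ≈ Add(1320.0, Mul(-69.282, I))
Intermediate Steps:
Function('r')(X) = Mul(3, X) (Function('r')(X) = Add(Mul(2, X), X) = Mul(3, X))
T = -33 (T = Add(-24, Mul(-1, Mul(3, 3))) = Add(-24, Mul(-1, 9)) = Add(-24, -9) = -33)
Function('g')(D, M) = Mul(-4, M) (Function('g')(D, M) = Add(M, Mul(-5, M)) = Mul(-4, M))
Mul(Function('g')(6, 10), Add(Function('q')(1), T)) = Mul(Mul(-4, 10), Add(Pow(Add(-4, 1), Rational(1, 2)), -33)) = Mul(-40, Add(Pow(-3, Rational(1, 2)), -33)) = Mul(-40, Add(Mul(I, Pow(3, Rational(1, 2))), -33)) = Mul(-40, Add(-33, Mul(I, Pow(3, Rational(1, 2))))) = Add(1320, Mul(-40, I, Pow(3, Rational(1, 2))))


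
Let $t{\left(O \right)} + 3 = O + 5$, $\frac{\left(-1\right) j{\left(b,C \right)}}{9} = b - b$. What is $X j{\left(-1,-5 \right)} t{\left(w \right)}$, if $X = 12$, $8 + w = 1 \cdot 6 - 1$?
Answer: $0$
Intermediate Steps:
$j{\left(b,C \right)} = 0$ ($j{\left(b,C \right)} = - 9 \left(b - b\right) = \left(-9\right) 0 = 0$)
$w = -3$ ($w = -8 + \left(1 \cdot 6 - 1\right) = -8 + \left(6 - 1\right) = -8 + 5 = -3$)
$t{\left(O \right)} = 2 + O$ ($t{\left(O \right)} = -3 + \left(O + 5\right) = -3 + \left(5 + O\right) = 2 + O$)
$X j{\left(-1,-5 \right)} t{\left(w \right)} = 12 \cdot 0 \left(2 - 3\right) = 0 \left(-1\right) = 0$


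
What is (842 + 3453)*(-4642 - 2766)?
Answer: -31817360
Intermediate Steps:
(842 + 3453)*(-4642 - 2766) = 4295*(-7408) = -31817360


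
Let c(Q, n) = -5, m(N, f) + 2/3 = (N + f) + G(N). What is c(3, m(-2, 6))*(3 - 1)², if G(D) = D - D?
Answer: -20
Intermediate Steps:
G(D) = 0
m(N, f) = -⅔ + N + f (m(N, f) = -⅔ + ((N + f) + 0) = -⅔ + (N + f) = -⅔ + N + f)
c(3, m(-2, 6))*(3 - 1)² = -5*(3 - 1)² = -5*2² = -5*4 = -20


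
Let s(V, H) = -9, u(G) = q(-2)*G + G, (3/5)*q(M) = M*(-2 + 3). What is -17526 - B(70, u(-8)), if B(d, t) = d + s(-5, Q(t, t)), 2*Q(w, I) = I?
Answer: -17587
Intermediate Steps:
q(M) = 5*M/3 (q(M) = 5*(M*(-2 + 3))/3 = 5*(M*1)/3 = 5*M/3)
u(G) = -7*G/3 (u(G) = ((5/3)*(-2))*G + G = -10*G/3 + G = -7*G/3)
Q(w, I) = I/2
B(d, t) = -9 + d (B(d, t) = d - 9 = -9 + d)
-17526 - B(70, u(-8)) = -17526 - (-9 + 70) = -17526 - 1*61 = -17526 - 61 = -17587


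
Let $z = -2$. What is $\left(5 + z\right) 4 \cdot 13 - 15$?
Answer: $141$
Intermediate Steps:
$\left(5 + z\right) 4 \cdot 13 - 15 = \left(5 - 2\right) 4 \cdot 13 - 15 = 3 \cdot 4 \cdot 13 - 15 = 12 \cdot 13 - 15 = 156 - 15 = 141$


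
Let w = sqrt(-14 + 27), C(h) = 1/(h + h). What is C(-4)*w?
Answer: -sqrt(13)/8 ≈ -0.45069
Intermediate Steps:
C(h) = 1/(2*h)
w = sqrt(13) ≈ 3.6056
C(-4)*w = ((1/2)/(-4))*sqrt(13) = ((1/2)*(-1/4))*sqrt(13) = -sqrt(13)/8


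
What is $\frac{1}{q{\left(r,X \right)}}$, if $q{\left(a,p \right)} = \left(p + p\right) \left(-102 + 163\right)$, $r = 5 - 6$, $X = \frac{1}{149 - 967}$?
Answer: $- \frac{409}{61} \approx -6.7049$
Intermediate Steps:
$X = - \frac{1}{818}$ ($X = \frac{1}{-818} = - \frac{1}{818} \approx -0.0012225$)
$r = -1$ ($r = 5 - 6 = -1$)
$q{\left(a,p \right)} = 122 p$ ($q{\left(a,p \right)} = 2 p 61 = 122 p$)
$\frac{1}{q{\left(r,X \right)}} = \frac{1}{122 \left(- \frac{1}{818}\right)} = \frac{1}{- \frac{61}{409}} = - \frac{409}{61}$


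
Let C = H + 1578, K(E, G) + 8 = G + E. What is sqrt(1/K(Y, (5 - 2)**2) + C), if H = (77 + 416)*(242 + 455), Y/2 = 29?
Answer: sqrt(1201637778)/59 ≈ 587.54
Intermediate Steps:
Y = 58 (Y = 2*29 = 58)
H = 343621 (H = 493*697 = 343621)
K(E, G) = -8 + E + G (K(E, G) = -8 + (G + E) = -8 + (E + G) = -8 + E + G)
C = 345199 (C = 343621 + 1578 = 345199)
sqrt(1/K(Y, (5 - 2)**2) + C) = sqrt(1/(-8 + 58 + (5 - 2)**2) + 345199) = sqrt(1/(-8 + 58 + 3**2) + 345199) = sqrt(1/(-8 + 58 + 9) + 345199) = sqrt(1/59 + 345199) = sqrt(20366742/59) = sqrt(1201637778)/59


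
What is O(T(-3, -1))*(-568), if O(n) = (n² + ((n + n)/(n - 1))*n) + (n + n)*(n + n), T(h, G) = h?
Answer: -23004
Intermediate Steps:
O(n) = 5*n² + 2*n²/(-1 + n) (O(n) = (n² + ((2*n)/(-1 + n))*n) + (2*n)*(2*n) = (n² + (2*n/(-1 + n))*n) + 4*n² = (n² + 2*n²/(-1 + n)) + 4*n² = 5*n² + 2*n²/(-1 + n))
O(T(-3, -1))*(-568) = ((-3)²*(-3 + 5*(-3))/(-1 - 3))*(-568) = (9*(-3 - 15)/(-4))*(-568) = (9*(-¼)*(-18))*(-568) = (81/2)*(-568) = -23004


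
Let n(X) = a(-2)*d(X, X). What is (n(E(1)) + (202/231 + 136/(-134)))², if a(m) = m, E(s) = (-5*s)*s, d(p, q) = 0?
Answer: 4726276/239537529 ≈ 0.019731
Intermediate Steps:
E(s) = -5*s²
n(X) = 0 (n(X) = -2*0 = 0)
(n(E(1)) + (202/231 + 136/(-134)))² = (0 + (202/231 + 136/(-134)))² = (0 + (202*(1/231) + 136*(-1/134)))² = (0 + (202/231 - 68/67))² = (0 - 2174/15477)² = (-2174/15477)² = 4726276/239537529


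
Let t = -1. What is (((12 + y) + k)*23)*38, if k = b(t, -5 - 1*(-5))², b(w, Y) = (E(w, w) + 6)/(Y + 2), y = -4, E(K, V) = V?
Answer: 24909/2 ≈ 12455.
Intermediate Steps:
b(w, Y) = (6 + w)/(2 + Y) (b(w, Y) = (w + 6)/(Y + 2) = (6 + w)/(2 + Y))
k = 25/4 (k = ((6 - 1)/(2 + (-5 - 1*(-5))))² = (5/(2 + (-5 + 5)))² = (5/(2 + 0))² = (5/2)² = 25/4 ≈ 6.2500)
(((12 + y) + k)*23)*38 = (((12 - 4) + 25/4)*23)*38 = ((8 + 25/4)*23)*38 = ((57/4)*23)*38 = (1311/4)*38 = 24909/2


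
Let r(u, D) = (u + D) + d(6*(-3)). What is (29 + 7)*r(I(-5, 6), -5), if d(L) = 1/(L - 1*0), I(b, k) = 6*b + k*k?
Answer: 34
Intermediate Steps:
I(b, k) = k² + 6*b (I(b, k) = 6*b + k² = k² + 6*b)
d(L) = 1/L (d(L) = 1/(L + 0) = 1/L)
r(u, D) = -1/18 + D + u (r(u, D) = (u + D) + 1/(6*(-3)) = (D + u) + 1/(-18) = (D + u) - 1/18 = -1/18 + D + u)
(29 + 7)*r(I(-5, 6), -5) = (29 + 7)*(-1/18 - 5 + (6² + 6*(-5))) = 36*(-1/18 - 5 + (36 - 30)) = 36*(-1/18 - 5 + 6) = 36*(17/18) = 34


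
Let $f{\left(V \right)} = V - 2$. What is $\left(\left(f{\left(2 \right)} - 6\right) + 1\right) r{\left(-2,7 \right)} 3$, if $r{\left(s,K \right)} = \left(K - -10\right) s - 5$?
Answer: $585$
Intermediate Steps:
$f{\left(V \right)} = -2 + V$ ($f{\left(V \right)} = V - 2 = -2 + V$)
$r{\left(s,K \right)} = -5 + s \left(10 + K\right)$ ($r{\left(s,K \right)} = \left(K + 10\right) s - 5 = \left(10 + K\right) s - 5 = s \left(10 + K\right) - 5 = -5 + s \left(10 + K\right)$)
$\left(\left(f{\left(2 \right)} - 6\right) + 1\right) r{\left(-2,7 \right)} 3 = \left(\left(\left(-2 + 2\right) - 6\right) + 1\right) \left(-5 + 10 \left(-2\right) + 7 \left(-2\right)\right) 3 = \left(\left(0 - 6\right) + 1\right) \left(-5 - 20 - 14\right) 3 = \left(-6 + 1\right) \left(-39\right) 3 = \left(-5\right) \left(-39\right) 3 = 195 \cdot 3 = 585$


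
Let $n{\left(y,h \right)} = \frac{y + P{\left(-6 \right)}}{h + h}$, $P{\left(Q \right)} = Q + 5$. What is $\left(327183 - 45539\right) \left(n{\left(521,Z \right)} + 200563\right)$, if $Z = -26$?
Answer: $56484549132$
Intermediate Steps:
$P{\left(Q \right)} = 5 + Q$
$n{\left(y,h \right)} = \frac{-1 + y}{2 h}$ ($n{\left(y,h \right)} = \frac{y + \left(5 - 6\right)}{h + h} = \frac{y - 1}{2 h} = \left(-1 + y\right) \frac{1}{2 h} = \frac{-1 + y}{2 h}$)
$\left(327183 - 45539\right) \left(n{\left(521,Z \right)} + 200563\right) = \left(327183 - 45539\right) \left(\frac{-1 + 521}{2 \left(-26\right)} + 200563\right) = 281644 \left(\frac{1}{2} \left(- \frac{1}{26}\right) 520 + 200563\right) = 281644 \left(-10 + 200563\right) = 281644 \cdot 200553 = 56484549132$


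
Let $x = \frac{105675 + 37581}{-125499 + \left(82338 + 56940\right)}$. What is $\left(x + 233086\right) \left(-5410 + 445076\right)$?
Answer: $\frac{470711585675500}{4593} \approx 1.0248 \cdot 10^{11}$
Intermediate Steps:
$x = \frac{47752}{4593}$ ($x = \frac{143256}{-125499 + 139278} = \frac{143256}{13779} = 143256 \cdot \frac{1}{13779} = \frac{47752}{4593} \approx 10.397$)
$\left(x + 233086\right) \left(-5410 + 445076\right) = \left(\frac{47752}{4593} + 233086\right) \left(-5410 + 445076\right) = \frac{1070611750}{4593} \cdot 439666 = \frac{470711585675500}{4593}$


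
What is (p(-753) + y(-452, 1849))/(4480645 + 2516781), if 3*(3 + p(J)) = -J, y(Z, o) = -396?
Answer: -74/3498713 ≈ -2.1151e-5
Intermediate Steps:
p(J) = -3 - J/3 (p(J) = -3 + (-J)/3 = -3 - J/3)
(p(-753) + y(-452, 1849))/(4480645 + 2516781) = ((-3 - ⅓*(-753)) - 396)/(4480645 + 2516781) = ((-3 + 251) - 396)/6997426 = (248 - 396)*(1/6997426) = -148*1/6997426 = -74/3498713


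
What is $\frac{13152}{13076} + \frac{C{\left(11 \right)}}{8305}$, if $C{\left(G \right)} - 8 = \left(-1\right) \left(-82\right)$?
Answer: $\frac{5520210}{5429809} \approx 1.0166$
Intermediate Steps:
$C{\left(G \right)} = 90$ ($C{\left(G \right)} = 8 - -82 = 8 + 82 = 90$)
$\frac{13152}{13076} + \frac{C{\left(11 \right)}}{8305} = \frac{13152}{13076} + \frac{90}{8305} = 13152 \cdot \frac{1}{13076} + 90 \cdot \frac{1}{8305} = \frac{3288}{3269} + \frac{18}{1661} = \frac{5520210}{5429809}$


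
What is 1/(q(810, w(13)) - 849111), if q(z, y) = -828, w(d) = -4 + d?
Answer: -1/849939 ≈ -1.1766e-6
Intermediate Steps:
1/(q(810, w(13)) - 849111) = 1/(-828 - 849111) = 1/(-849939) = -1/849939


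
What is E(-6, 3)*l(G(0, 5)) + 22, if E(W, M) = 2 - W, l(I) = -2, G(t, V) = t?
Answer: 6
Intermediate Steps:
E(-6, 3)*l(G(0, 5)) + 22 = (2 - 1*(-6))*(-2) + 22 = (2 + 6)*(-2) + 22 = 8*(-2) + 22 = -16 + 22 = 6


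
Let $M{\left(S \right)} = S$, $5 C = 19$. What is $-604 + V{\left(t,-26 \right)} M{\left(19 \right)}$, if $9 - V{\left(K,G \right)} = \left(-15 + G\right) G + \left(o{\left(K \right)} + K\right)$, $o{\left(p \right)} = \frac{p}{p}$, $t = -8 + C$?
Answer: $- \frac{103131}{5} \approx -20626.0$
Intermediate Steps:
$C = \frac{19}{5}$ ($C = \frac{1}{5} \cdot 19 = \frac{19}{5} \approx 3.8$)
$t = - \frac{21}{5}$ ($t = -8 + \frac{19}{5} = - \frac{21}{5} \approx -4.2$)
$o{\left(p \right)} = 1$
$V{\left(K,G \right)} = 8 - K - G \left(-15 + G\right)$ ($V{\left(K,G \right)} = 9 - \left(\left(-15 + G\right) G + \left(1 + K\right)\right) = 9 - \left(G \left(-15 + G\right) + \left(1 + K\right)\right) = 9 - \left(1 + K + G \left(-15 + G\right)\right) = 8 - K - G \left(-15 + G\right)$)
$-604 + V{\left(t,-26 \right)} M{\left(19 \right)} = -604 + \left(8 - - \frac{21}{5} - \left(-26\right)^{2} + 15 \left(-26\right)\right) 19 = -604 + \left(8 + \frac{21}{5} - 676 - 390\right) 19 = -604 - \frac{100111}{5} = - \frac{103131}{5}$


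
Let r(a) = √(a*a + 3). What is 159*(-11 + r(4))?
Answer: -1749 + 159*√19 ≈ -1055.9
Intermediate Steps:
r(a) = √(3 + a²) (r(a) = √(a² + 3) = √(3 + a²))
159*(-11 + r(4)) = 159*(-11 + √(3 + 4²)) = 159*(-11 + √(3 + 16)) = 159*(-11 + √19) = -1749 + 159*√19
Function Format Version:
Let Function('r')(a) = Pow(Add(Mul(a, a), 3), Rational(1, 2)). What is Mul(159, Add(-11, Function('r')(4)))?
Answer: Add(-1749, Mul(159, Pow(19, Rational(1, 2)))) ≈ -1055.9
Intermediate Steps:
Function('r')(a) = Pow(Add(3, Pow(a, 2)), Rational(1, 2)) (Function('r')(a) = Pow(Add(Pow(a, 2), 3), Rational(1, 2)) = Pow(Add(3, Pow(a, 2)), Rational(1, 2)))
Mul(159, Add(-11, Function('r')(4))) = Mul(159, Add(-11, Pow(Add(3, Pow(4, 2)), Rational(1, 2)))) = Mul(159, Add(-11, Pow(Add(3, 16), Rational(1, 2)))) = Mul(159, Add(-11, Pow(19, Rational(1, 2)))) = Add(-1749, Mul(159, Pow(19, Rational(1, 2))))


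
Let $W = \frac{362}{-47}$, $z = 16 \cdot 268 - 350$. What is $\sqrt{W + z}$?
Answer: $\frac{2 \sqrt{2170507}}{47} \approx 62.692$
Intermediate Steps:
$z = 3938$ ($z = 4288 - 350 = 3938$)
$W = - \frac{362}{47}$ ($W = 362 \left(- \frac{1}{47}\right) = - \frac{362}{47} \approx -7.7021$)
$\sqrt{W + z} = \sqrt{- \frac{362}{47} + 3938} = \sqrt{\frac{184724}{47}} = \frac{2 \sqrt{2170507}}{47}$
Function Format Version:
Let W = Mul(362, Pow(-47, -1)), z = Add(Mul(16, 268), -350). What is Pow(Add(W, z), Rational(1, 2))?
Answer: Mul(Rational(2, 47), Pow(2170507, Rational(1, 2))) ≈ 62.692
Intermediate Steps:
z = 3938 (z = Add(4288, -350) = 3938)
W = Rational(-362, 47) (W = Mul(362, Rational(-1, 47)) = Rational(-362, 47) ≈ -7.7021)
Pow(Add(W, z), Rational(1, 2)) = Pow(Add(Rational(-362, 47), 3938), Rational(1, 2)) = Pow(Rational(184724, 47), Rational(1, 2)) = Mul(Rational(2, 47), Pow(2170507, Rational(1, 2)))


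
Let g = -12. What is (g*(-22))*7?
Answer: 1848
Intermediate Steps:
(g*(-22))*7 = -12*(-22)*7 = 264*7 = 1848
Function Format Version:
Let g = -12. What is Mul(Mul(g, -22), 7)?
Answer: 1848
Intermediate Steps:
Mul(Mul(g, -22), 7) = Mul(Mul(-12, -22), 7) = Mul(264, 7) = 1848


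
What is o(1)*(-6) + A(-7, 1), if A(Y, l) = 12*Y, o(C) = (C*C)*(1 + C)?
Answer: -96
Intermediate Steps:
o(C) = C**2*(1 + C)
o(1)*(-6) + A(-7, 1) = (1**2*(1 + 1))*(-6) + 12*(-7) = (1*2)*(-6) - 84 = 2*(-6) - 84 = -12 - 84 = -96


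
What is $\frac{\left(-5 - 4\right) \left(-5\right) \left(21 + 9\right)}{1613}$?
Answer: $\frac{1350}{1613} \approx 0.83695$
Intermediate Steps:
$\frac{\left(-5 - 4\right) \left(-5\right) \left(21 + 9\right)}{1613} = \left(-9\right) \left(-5\right) 30 \cdot \frac{1}{1613} = 45 \cdot 30 \cdot \frac{1}{1613} = 1350 \cdot \frac{1}{1613} = \frac{1350}{1613}$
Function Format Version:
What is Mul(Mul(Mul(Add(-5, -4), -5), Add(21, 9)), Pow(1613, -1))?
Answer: Rational(1350, 1613) ≈ 0.83695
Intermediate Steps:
Mul(Mul(Mul(Add(-5, -4), -5), Add(21, 9)), Pow(1613, -1)) = Mul(Mul(Mul(-9, -5), 30), Rational(1, 1613)) = Mul(Mul(45, 30), Rational(1, 1613)) = Mul(1350, Rational(1, 1613)) = Rational(1350, 1613)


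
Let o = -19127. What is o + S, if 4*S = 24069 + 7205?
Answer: -22617/2 ≈ -11309.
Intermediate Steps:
S = 15637/2 (S = (24069 + 7205)/4 = (¼)*31274 = 15637/2 ≈ 7818.5)
o + S = -19127 + 15637/2 = -22617/2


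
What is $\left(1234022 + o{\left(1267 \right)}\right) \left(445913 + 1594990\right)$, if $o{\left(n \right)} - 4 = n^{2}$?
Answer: $5794766501445$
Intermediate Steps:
$o{\left(n \right)} = 4 + n^{2}$
$\left(1234022 + o{\left(1267 \right)}\right) \left(445913 + 1594990\right) = \left(1234022 + \left(4 + 1267^{2}\right)\right) \left(445913 + 1594990\right) = \left(1234022 + \left(4 + 1605289\right)\right) 2040903 = \left(1234022 + 1605293\right) 2040903 = 2839315 \cdot 2040903 = 5794766501445$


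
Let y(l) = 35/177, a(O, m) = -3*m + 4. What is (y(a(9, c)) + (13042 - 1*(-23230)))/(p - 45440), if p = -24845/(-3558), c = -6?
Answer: -7614332294/9537389825 ≈ -0.79837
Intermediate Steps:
a(O, m) = 4 - 3*m
p = 24845/3558 (p = -24845*(-1/3558) = 24845/3558 ≈ 6.9829)
y(l) = 35/177 (y(l) = 35*(1/177) = 35/177)
(y(a(9, c)) + (13042 - 1*(-23230)))/(p - 45440) = (35/177 + (13042 - 1*(-23230)))/(24845/3558 - 45440) = (35/177 + (13042 + 23230))/(-161650675/3558) = (35/177 + 36272)*(-3558/161650675) = (6420179/177)*(-3558/161650675) = -7614332294/9537389825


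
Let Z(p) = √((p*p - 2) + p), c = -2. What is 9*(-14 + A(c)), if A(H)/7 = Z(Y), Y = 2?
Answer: 0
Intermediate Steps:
Z(p) = √(-2 + p + p²) (Z(p) = √((p² - 2) + p) = √((-2 + p²) + p) = √(-2 + p + p²))
A(H) = 14 (A(H) = 7*√(-2 + 2 + 2²) = 7*√(-2 + 2 + 4) = 7*√4 = 7*2 = 14)
9*(-14 + A(c)) = 9*(-14 + 14) = 9*0 = 0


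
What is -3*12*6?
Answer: -216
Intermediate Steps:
-3*12*6 = -36*6 = -216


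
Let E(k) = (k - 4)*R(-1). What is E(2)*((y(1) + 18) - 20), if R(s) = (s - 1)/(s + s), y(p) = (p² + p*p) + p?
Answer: -2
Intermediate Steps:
y(p) = p + 2*p² (y(p) = (p² + p²) + p = 2*p² + p = p + 2*p²)
R(s) = (-1 + s)/(2*s) (R(s) = (-1 + s)/((2*s)) = (-1 + s)*(1/(2*s)) = (-1 + s)/(2*s))
E(k) = -4 + k (E(k) = (k - 4)*((½)*(-1 - 1)/(-1)) = (-4 + k)*((½)*(-1)*(-2)) = (-4 + k)*1 = -4 + k)
E(2)*((y(1) + 18) - 20) = (-4 + 2)*((1*(1 + 2*1) + 18) - 20) = -2*((1*(1 + 2) + 18) - 20) = -2*((1*3 + 18) - 20) = -2*((3 + 18) - 20) = -2*(21 - 20) = -2*1 = -2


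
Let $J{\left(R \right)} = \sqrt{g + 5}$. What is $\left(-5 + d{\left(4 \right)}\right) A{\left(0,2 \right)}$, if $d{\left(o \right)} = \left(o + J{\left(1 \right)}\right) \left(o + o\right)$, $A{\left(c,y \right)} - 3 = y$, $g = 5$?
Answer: $135 + 40 \sqrt{10} \approx 261.49$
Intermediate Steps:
$A{\left(c,y \right)} = 3 + y$
$J{\left(R \right)} = \sqrt{10}$ ($J{\left(R \right)} = \sqrt{5 + 5} = \sqrt{10}$)
$d{\left(o \right)} = 2 o \left(o + \sqrt{10}\right)$ ($d{\left(o \right)} = \left(o + \sqrt{10}\right) \left(o + o\right) = \left(o + \sqrt{10}\right) 2 o = 2 o \left(o + \sqrt{10}\right)$)
$\left(-5 + d{\left(4 \right)}\right) A{\left(0,2 \right)} = \left(-5 + 2 \cdot 4 \left(4 + \sqrt{10}\right)\right) \left(3 + 2\right) = \left(-5 + \left(32 + 8 \sqrt{10}\right)\right) 5 = \left(27 + 8 \sqrt{10}\right) 5 = 135 + 40 \sqrt{10}$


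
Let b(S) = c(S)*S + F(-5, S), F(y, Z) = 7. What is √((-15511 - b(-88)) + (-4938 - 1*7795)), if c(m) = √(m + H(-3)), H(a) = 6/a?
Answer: √(-28251 + 264*I*√10) ≈ 2.483 + 168.1*I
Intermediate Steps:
c(m) = √(-2 + m) (c(m) = √(m + 6/(-3)) = √(m + 6*(-⅓)) = √(m - 2) = √(-2 + m))
b(S) = 7 + S*√(-2 + S) (b(S) = √(-2 + S)*S + 7 = S*√(-2 + S) + 7 = 7 + S*√(-2 + S))
√((-15511 - b(-88)) + (-4938 - 1*7795)) = √((-15511 - (7 - 88*√(-2 - 88))) + (-4938 - 1*7795)) = √((-15511 - (7 - 264*I*√10)) + (-4938 - 7795)) = √((-15511 - (7 - 264*I*√10)) - 12733) = √((-15511 + (-7 + 264*I*√10)) - 12733) = √((-15518 + 264*I*√10) - 12733) = √(-28251 + 264*I*√10)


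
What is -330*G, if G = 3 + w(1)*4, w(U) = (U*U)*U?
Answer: -2310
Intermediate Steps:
w(U) = U³ (w(U) = U²*U = U³)
G = 7 (G = 3 + 1³*4 = 3 + 1*4 = 3 + 4 = 7)
-330*G = -330*7 = -2310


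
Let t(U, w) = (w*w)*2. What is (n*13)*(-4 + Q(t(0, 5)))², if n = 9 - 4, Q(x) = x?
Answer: 137540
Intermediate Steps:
t(U, w) = 2*w² (t(U, w) = w²*2 = 2*w²)
n = 5
(n*13)*(-4 + Q(t(0, 5)))² = (5*13)*(-4 + 2*5²)² = 65*(-4 + 2*25)² = 65*(-4 + 50)² = 65*46² = 65*2116 = 137540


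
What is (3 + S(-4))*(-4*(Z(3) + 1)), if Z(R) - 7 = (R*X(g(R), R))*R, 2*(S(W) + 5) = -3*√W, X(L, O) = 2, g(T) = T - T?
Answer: 208 + 312*I ≈ 208.0 + 312.0*I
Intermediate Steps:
g(T) = 0
S(W) = -5 - 3*√W/2 (S(W) = -5 + (-3*√W)/2 = -5 - 3*√W/2)
Z(R) = 7 + 2*R² (Z(R) = 7 + (R*2)*R = 7 + (2*R)*R = 7 + 2*R²)
(3 + S(-4))*(-4*(Z(3) + 1)) = (3 + (-5 - 3*I))*(-4*((7 + 2*3²) + 1)) = (3 + (-5 - 3*I))*(-4*((7 + 2*9) + 1)) = (3 + (-5 - 3*I))*(-4*((7 + 18) + 1)) = (-2 - 3*I)*(-4*(25 + 1)) = (-2 - 3*I)*(-4*26) = (-2 - 3*I)*(-104) = 208 + 312*I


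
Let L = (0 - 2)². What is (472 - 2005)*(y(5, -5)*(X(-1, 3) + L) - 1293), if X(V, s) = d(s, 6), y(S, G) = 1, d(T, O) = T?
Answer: 1971438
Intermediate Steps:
X(V, s) = s
L = 4 (L = (-2)² = 4)
(472 - 2005)*(y(5, -5)*(X(-1, 3) + L) - 1293) = (472 - 2005)*(1*(3 + 4) - 1293) = -1533*(1*7 - 1293) = -1533*(7 - 1293) = -1533*(-1286) = 1971438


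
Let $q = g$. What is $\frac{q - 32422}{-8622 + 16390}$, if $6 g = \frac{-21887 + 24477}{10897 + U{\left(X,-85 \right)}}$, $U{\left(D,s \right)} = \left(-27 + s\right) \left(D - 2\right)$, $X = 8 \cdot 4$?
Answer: $- \frac{733092547}{175642248} \approx -4.1738$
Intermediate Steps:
$X = 32$
$U{\left(D,s \right)} = \left(-27 + s\right) \left(-2 + D\right)$
$g = \frac{1295}{22611}$ ($g = \frac{\left(-21887 + 24477\right) \frac{1}{10897 + \left(54 - 864 - -170 + 32 \left(-85\right)\right)}}{6} = \frac{2590 \frac{1}{10897 + \left(54 - 864 + 170 - 2720\right)}}{6} = \frac{2590 \frac{1}{10897 - 3360}}{6} = \frac{2590 \cdot \frac{1}{7537}}{6} = \frac{1}{6} \cdot \frac{2590}{7537} = \frac{1295}{22611} \approx 0.057273$)
$q = \frac{1295}{22611} \approx 0.057273$
$\frac{q - 32422}{-8622 + 16390} = \frac{\frac{1295}{22611} - 32422}{-8622 + 16390} = - \frac{733092547}{22611 \cdot 7768} = \left(- \frac{733092547}{22611}\right) \frac{1}{7768} = - \frac{733092547}{175642248}$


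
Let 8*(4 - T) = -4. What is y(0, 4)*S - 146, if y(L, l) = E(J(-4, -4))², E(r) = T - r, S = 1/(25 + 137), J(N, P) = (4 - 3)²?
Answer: -94559/648 ≈ -145.92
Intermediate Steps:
J(N, P) = 1 (J(N, P) = 1² = 1)
T = 9/2 (T = 4 - ⅛*(-4) = 4 + ½ = 9/2 ≈ 4.5000)
S = 1/162 ≈ 0.0061728
E(r) = 9/2 - r
y(L, l) = 49/4 (y(L, l) = (9/2 - 1*1)² = (9/2 - 1)² = (7/2)² = 49/4)
y(0, 4)*S - 146 = (49/4)*(1/162) - 146 = 49/648 - 146 = -94559/648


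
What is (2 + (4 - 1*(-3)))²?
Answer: 81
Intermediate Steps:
(2 + (4 - 1*(-3)))² = (2 + (4 + 3))² = (2 + 7)² = 9² = 81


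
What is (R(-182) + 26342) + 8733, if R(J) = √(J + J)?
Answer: 35075 + 2*I*√91 ≈ 35075.0 + 19.079*I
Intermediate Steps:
R(J) = √2*√J (R(J) = √(2*J) = √2*√J)
(R(-182) + 26342) + 8733 = (√2*√(-182) + 26342) + 8733 = (√2*(I*√182) + 26342) + 8733 = (2*I*√91 + 26342) + 8733 = (26342 + 2*I*√91) + 8733 = 35075 + 2*I*√91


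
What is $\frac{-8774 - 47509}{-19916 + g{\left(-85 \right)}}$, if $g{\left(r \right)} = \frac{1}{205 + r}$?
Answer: $\frac{6753960}{2389919} \approx 2.826$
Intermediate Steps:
$\frac{-8774 - 47509}{-19916 + g{\left(-85 \right)}} = \frac{-8774 - 47509}{-19916 + \frac{1}{205 - 85}} = - \frac{56283}{-19916 + \frac{1}{120}} = - \frac{56283}{- \frac{2389919}{120}} = \left(-56283\right) \left(- \frac{120}{2389919}\right) = \frac{6753960}{2389919}$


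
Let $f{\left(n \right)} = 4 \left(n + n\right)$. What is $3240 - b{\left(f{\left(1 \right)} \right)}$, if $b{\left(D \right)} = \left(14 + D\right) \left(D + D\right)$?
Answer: $2888$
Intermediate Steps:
$f{\left(n \right)} = 8 n$ ($f{\left(n \right)} = 4 \cdot 2 n = 8 n$)
$b{\left(D \right)} = 2 D \left(14 + D\right)$ ($b{\left(D \right)} = \left(14 + D\right) 2 D = 2 D \left(14 + D\right)$)
$3240 - b{\left(f{\left(1 \right)} \right)} = 3240 - 2 \cdot 8 \cdot 1 \left(14 + 8 \cdot 1\right) = 3240 - 2 \cdot 8 \left(14 + 8\right) = 3240 - 2 \cdot 8 \cdot 22 = 3240 - 352 = 2888$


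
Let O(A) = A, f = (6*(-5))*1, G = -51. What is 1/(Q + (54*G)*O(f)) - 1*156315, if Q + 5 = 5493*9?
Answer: -20641708379/132052 ≈ -1.5632e+5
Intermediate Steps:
f = -30 (f = -30*1 = -30)
Q = 49432 (Q = -5 + 5493*9 = -5 + 49437 = 49432)
1/(Q + (54*G)*O(f)) - 1*156315 = 1/(49432 + (54*(-51))*(-30)) - 1*156315 = 1/(49432 - 2754*(-30)) - 156315 = 1/(49432 + 82620) - 156315 = 1/132052 - 156315 = -20641708379/132052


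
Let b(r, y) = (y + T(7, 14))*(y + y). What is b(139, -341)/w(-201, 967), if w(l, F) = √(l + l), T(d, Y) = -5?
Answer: -117986*I*√402/201 ≈ -11769.0*I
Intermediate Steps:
w(l, F) = √2*√l (w(l, F) = √(2*l) = √2*√l)
b(r, y) = 2*y*(-5 + y) (b(r, y) = (y - 5)*(y + y) = (-5 + y)*(2*y) = 2*y*(-5 + y))
b(139, -341)/w(-201, 967) = (2*(-341)*(-5 - 341))/((√2*√(-201))) = (2*(-341)*(-346))/((√2*(I*√201))) = 235972/((I*√402)) = 235972*(-I*√402/402) = -117986*I*√402/201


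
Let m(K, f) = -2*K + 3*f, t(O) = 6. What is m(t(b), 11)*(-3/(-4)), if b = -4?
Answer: 63/4 ≈ 15.750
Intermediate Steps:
m(t(b), 11)*(-3/(-4)) = (-2*6 + 3*11)*(-3/(-4)) = (-12 + 33)*(-3*(-¼)) = 21*(¾) = 63/4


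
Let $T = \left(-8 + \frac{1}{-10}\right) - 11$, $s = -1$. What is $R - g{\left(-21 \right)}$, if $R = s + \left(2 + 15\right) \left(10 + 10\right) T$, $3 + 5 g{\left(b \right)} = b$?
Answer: $- \frac{32451}{5} \approx -6490.2$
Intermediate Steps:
$g{\left(b \right)} = - \frac{3}{5} + \frac{b}{5}$
$T = - \frac{191}{10}$ ($T = \left(-8 - \frac{1}{10}\right) - 11 = - \frac{81}{10} - 11 = - \frac{191}{10} \approx -19.1$)
$R = -6495$ ($R = -1 + \left(2 + 15\right) \left(10 + 10\right) \left(- \frac{191}{10}\right) = -1 + 17 \cdot 20 \left(- \frac{191}{10}\right) = -1 + 340 \left(- \frac{191}{10}\right) = -1 - 6494 = -6495$)
$R - g{\left(-21 \right)} = -6495 - \left(- \frac{3}{5} + \frac{1}{5} \left(-21\right)\right) = -6495 - \left(- \frac{3}{5} - \frac{21}{5}\right) = -6495 - - \frac{24}{5} = -6495 + \frac{24}{5} = - \frac{32451}{5}$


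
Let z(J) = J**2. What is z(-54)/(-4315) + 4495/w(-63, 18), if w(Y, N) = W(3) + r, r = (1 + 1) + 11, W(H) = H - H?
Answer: 19358017/56095 ≈ 345.09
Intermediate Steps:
W(H) = 0
r = 13 (r = 2 + 11 = 13)
w(Y, N) = 13 (w(Y, N) = 0 + 13 = 13)
z(-54)/(-4315) + 4495/w(-63, 18) = (-54)**2/(-4315) + 4495/13 = 2916*(-1/4315) + 4495*(1/13) = -2916/4315 + 4495/13 = 19358017/56095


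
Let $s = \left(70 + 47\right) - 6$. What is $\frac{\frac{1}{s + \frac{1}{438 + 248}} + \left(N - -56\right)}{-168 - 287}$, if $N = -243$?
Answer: $\frac{14238803}{34646885} \approx 0.41097$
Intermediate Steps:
$s = 111$ ($s = 117 - 6 = 111$)
$\frac{\frac{1}{s + \frac{1}{438 + 248}} + \left(N - -56\right)}{-168 - 287} = \frac{\frac{1}{111 + \frac{1}{438 + 248}} - 187}{-168 - 287} = \frac{\frac{1}{111 + \frac{1}{686}} + \left(-243 + 56\right)}{-455} = \left(\frac{1}{111 + \frac{1}{686}} - 187\right) \left(- \frac{1}{455}\right) = \left(\frac{1}{\frac{76147}{686}} - 187\right) \left(- \frac{1}{455}\right) = \left(\frac{686}{76147} - 187\right) \left(- \frac{1}{455}\right) = \left(- \frac{14238803}{76147}\right) \left(- \frac{1}{455}\right) = \frac{14238803}{34646885}$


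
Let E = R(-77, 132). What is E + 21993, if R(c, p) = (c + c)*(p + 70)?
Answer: -9115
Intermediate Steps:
R(c, p) = 2*c*(70 + p) (R(c, p) = (2*c)*(70 + p) = 2*c*(70 + p))
E = -31108 (E = 2*(-77)*(70 + 132) = 2*(-77)*202 = -31108)
E + 21993 = -31108 + 21993 = -9115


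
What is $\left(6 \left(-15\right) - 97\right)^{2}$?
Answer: $34969$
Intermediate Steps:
$\left(6 \left(-15\right) - 97\right)^{2} = \left(-90 - 97\right)^{2} = \left(-187\right)^{2} = 34969$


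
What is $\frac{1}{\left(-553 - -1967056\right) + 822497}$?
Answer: $\frac{1}{2789000} \approx 3.5855 \cdot 10^{-7}$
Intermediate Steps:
$\frac{1}{\left(-553 - -1967056\right) + 822497} = \frac{1}{\left(-553 + 1967056\right) + 822497} = \frac{1}{1966503 + 822497} = \frac{1}{2789000}$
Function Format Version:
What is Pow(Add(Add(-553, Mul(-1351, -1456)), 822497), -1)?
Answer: Rational(1, 2789000) ≈ 3.5855e-7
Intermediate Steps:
Pow(Add(Add(-553, Mul(-1351, -1456)), 822497), -1) = Pow(Add(Add(-553, 1967056), 822497), -1) = Pow(Add(1966503, 822497), -1) = Pow(2789000, -1) = Rational(1, 2789000)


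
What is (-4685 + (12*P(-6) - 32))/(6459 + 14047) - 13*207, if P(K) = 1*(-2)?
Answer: -55186387/20506 ≈ -2691.2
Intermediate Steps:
P(K) = -2
(-4685 + (12*P(-6) - 32))/(6459 + 14047) - 13*207 = (-4685 + (12*(-2) - 32))/(6459 + 14047) - 13*207 = (-4685 + (-24 - 32))/20506 - 1*2691 = (-4685 - 56)*(1/20506) - 2691 = -4741*1/20506 - 2691 = -4741/20506 - 2691 = -55186387/20506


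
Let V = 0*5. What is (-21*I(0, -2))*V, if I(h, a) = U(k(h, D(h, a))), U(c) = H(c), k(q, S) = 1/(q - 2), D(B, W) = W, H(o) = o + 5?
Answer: 0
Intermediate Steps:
H(o) = 5 + o
V = 0
k(q, S) = 1/(-2 + q)
U(c) = 5 + c
I(h, a) = 5 + 1/(-2 + h)
(-21*I(0, -2))*V = -21*(-9 + 5*0)/(-2 + 0)*0 = -21*(-9 + 0)/(-2)*0 = -(-21)*(-9)/2*0 = -21*9/2*0 = -189/2*0 = 0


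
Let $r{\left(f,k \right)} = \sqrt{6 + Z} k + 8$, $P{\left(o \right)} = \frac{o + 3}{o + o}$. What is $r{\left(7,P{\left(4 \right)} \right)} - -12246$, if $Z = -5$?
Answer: $\frac{98039}{8} \approx 12255.0$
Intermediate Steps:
$P{\left(o \right)} = \frac{3 + o}{2 o}$
$r{\left(f,k \right)} = 8 + k$ ($r{\left(f,k \right)} = \sqrt{6 - 5} k + 8 = \sqrt{1} k + 8 = 1 k + 8 = k + 8 = 8 + k$)
$r{\left(7,P{\left(4 \right)} \right)} - -12246 = \left(8 + \frac{3 + 4}{2 \cdot 4}\right) - -12246 = \left(8 + \frac{1}{2} \cdot \frac{1}{4} \cdot 7\right) + 12246 = \left(8 + \frac{7}{8}\right) + 12246 = \frac{71}{8} + 12246 = \frac{98039}{8}$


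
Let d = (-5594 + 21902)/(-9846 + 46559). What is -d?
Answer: -16308/36713 ≈ -0.44420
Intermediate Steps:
d = 16308/36713 ≈ 0.44420
-d = -1*16308/36713 = -16308/36713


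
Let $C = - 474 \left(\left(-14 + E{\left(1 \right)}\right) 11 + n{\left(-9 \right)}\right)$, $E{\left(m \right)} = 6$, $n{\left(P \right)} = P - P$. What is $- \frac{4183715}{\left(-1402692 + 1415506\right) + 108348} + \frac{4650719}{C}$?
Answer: $\frac{194489647699}{2526954672} \approx 76.966$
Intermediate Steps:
$n{\left(P \right)} = 0$
$C = 41712$ ($C = - 474 \left(\left(-14 + 6\right) 11 + 0\right) = - 474 \left(\left(-8\right) 11 + 0\right) = - 474 \left(-88 + 0\right) = \left(-474\right) \left(-88\right) = 41712$)
$- \frac{4183715}{\left(-1402692 + 1415506\right) + 108348} + \frac{4650719}{C} = - \frac{4183715}{\left(-1402692 + 1415506\right) + 108348} + \frac{4650719}{41712} = - \frac{4183715}{12814 + 108348} + 4650719 \cdot \frac{1}{41712} = - \frac{4183715}{121162} + \frac{4650719}{41712} = \frac{194489647699}{2526954672}$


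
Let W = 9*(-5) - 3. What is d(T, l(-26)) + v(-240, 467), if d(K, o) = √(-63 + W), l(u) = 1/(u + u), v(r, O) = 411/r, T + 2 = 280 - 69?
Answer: -137/80 + I*√111 ≈ -1.7125 + 10.536*I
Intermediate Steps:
T = 209 (T = -2 + (280 - 69) = -2 + 211 = 209)
W = -48 (W = -45 - 3 = -48)
l(u) = 1/(2*u)
d(K, o) = I*√111 (d(K, o) = √(-63 - 48) = √(-111) = I*√111)
d(T, l(-26)) + v(-240, 467) = I*√111 + 411/(-240) = I*√111 + 411*(-1/240) = I*√111 - 137/80 = -137/80 + I*√111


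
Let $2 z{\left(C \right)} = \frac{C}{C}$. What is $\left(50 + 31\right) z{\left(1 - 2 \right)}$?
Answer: $\frac{81}{2} \approx 40.5$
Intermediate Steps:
$z{\left(C \right)} = \frac{1}{2}$ ($z{\left(C \right)} = \frac{C \frac{1}{C}}{2} = \frac{1}{2} \cdot 1 = \frac{1}{2}$)
$\left(50 + 31\right) z{\left(1 - 2 \right)} = \left(50 + 31\right) \frac{1}{2} = 81 \cdot \frac{1}{2} = \frac{81}{2}$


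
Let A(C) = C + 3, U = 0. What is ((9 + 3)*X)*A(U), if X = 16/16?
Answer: 36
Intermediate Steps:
A(C) = 3 + C
X = 1 (X = 16*(1/16) = 1)
((9 + 3)*X)*A(U) = ((9 + 3)*1)*(3 + 0) = (12*1)*3 = 12*3 = 36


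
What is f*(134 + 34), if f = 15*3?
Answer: 7560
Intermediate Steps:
f = 45
f*(134 + 34) = 45*(134 + 34) = 45*168 = 7560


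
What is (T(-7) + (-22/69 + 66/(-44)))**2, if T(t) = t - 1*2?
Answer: 2229049/19044 ≈ 117.05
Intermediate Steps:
T(t) = -2 + t (T(t) = t - 2 = -2 + t)
(T(-7) + (-22/69 + 66/(-44)))**2 = ((-2 - 7) + (-22/69 + 66/(-44)))**2 = (-9 + (-22*1/69 + 66*(-1/44)))**2 = (-9 + (-22/69 - 3/2))**2 = (-9 - 251/138)**2 = (-1493/138)**2 = 2229049/19044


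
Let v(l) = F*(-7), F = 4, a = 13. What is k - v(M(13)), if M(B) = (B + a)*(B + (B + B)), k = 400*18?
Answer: 7228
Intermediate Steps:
k = 7200
M(B) = 3*B*(13 + B) (M(B) = (B + 13)*(B + (B + B)) = (13 + B)*(B + 2*B) = (13 + B)*(3*B) = 3*B*(13 + B))
v(l) = -28 (v(l) = 4*(-7) = -28)
k - v(M(13)) = 7200 - 1*(-28) = 7200 + 28 = 7228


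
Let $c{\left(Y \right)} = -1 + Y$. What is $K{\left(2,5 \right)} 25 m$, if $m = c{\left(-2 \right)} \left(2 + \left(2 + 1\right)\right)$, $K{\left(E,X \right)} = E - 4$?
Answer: $750$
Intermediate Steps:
$K{\left(E,X \right)} = -4 + E$
$m = -15$ ($m = \left(-1 - 2\right) \left(2 + \left(2 + 1\right)\right) = - 3 \left(2 + 3\right) = \left(-3\right) 5 = -15$)
$K{\left(2,5 \right)} 25 m = \left(-4 + 2\right) 25 \left(-15\right) = \left(-2\right) 25 \left(-15\right) = \left(-50\right) \left(-15\right) = 750$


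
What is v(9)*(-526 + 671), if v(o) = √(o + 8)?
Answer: 145*√17 ≈ 597.85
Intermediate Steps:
v(o) = √(8 + o)
v(9)*(-526 + 671) = √(8 + 9)*(-526 + 671) = √17*145 = 145*√17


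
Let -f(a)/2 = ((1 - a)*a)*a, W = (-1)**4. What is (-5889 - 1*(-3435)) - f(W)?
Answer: -2454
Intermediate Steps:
W = 1
f(a) = -2*a**2*(1 - a) (f(a) = -2*(1 - a)*a*a = -2*a*(1 - a)*a = -2*a**2*(1 - a))
(-5889 - 1*(-3435)) - f(W) = (-5889 - 1*(-3435)) - 2*1**2*(-1 + 1) = (-5889 + 3435) - 2*0 = -2454 - 1*0 = -2454 + 0 = -2454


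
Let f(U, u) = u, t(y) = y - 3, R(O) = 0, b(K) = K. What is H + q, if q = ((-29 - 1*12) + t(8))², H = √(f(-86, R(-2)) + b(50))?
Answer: 1296 + 5*√2 ≈ 1303.1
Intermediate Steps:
t(y) = -3 + y
H = 5*√2 (H = √(0 + 50) = √50 = 5*√2 ≈ 7.0711)
q = 1296 (q = ((-29 - 1*12) + (-3 + 8))² = ((-29 - 12) + 5)² = (-41 + 5)² = (-36)² = 1296)
H + q = 5*√2 + 1296 = 1296 + 5*√2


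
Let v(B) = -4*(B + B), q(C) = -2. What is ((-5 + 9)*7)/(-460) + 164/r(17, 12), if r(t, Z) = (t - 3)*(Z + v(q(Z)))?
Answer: 4029/11270 ≈ 0.35750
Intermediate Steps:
v(B) = -8*B
r(t, Z) = (-3 + t)*(16 + Z) (r(t, Z) = (t - 3)*(Z - 8*(-2)) = (-3 + t)*(Z + 16) = (-3 + t)*(16 + Z))
((-5 + 9)*7)/(-460) + 164/r(17, 12) = ((-5 + 9)*7)/(-460) + 164/(-48 - 3*12 + 16*17 + 12*17) = (4*7)*(-1/460) + 164/(-48 - 36 + 272 + 204) = 28*(-1/460) + 164/392 = -7/115 + 164*(1/392) = -7/115 + 41/98 = 4029/11270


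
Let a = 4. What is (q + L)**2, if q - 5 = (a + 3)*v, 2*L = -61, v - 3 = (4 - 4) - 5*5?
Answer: 128881/4 ≈ 32220.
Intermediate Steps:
v = -22 (v = 3 + ((4 - 4) - 5*5) = 3 + (0 - 25) = 3 - 25 = -22)
L = -61/2 (L = (1/2)*(-61) = -61/2 ≈ -30.500)
q = -149 (q = 5 + (4 + 3)*(-22) = 5 + 7*(-22) = 5 - 154 = -149)
(q + L)**2 = (-149 - 61/2)**2 = (-359/2)**2 = 128881/4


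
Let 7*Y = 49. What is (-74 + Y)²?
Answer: 4489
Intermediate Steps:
Y = 7 (Y = (⅐)*49 = 7)
(-74 + Y)² = (-74 + 7)² = (-67)² = 4489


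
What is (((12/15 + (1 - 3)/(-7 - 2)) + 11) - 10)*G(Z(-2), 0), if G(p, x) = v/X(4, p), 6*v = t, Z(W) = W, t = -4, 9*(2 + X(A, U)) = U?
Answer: 91/150 ≈ 0.60667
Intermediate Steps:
X(A, U) = -2 + U/9
v = -2/3 (v = (1/6)*(-4) = -2/3 ≈ -0.66667)
G(p, x) = -2/(3*(-2 + p/9))
(((12/15 + (1 - 3)/(-7 - 2)) + 11) - 10)*G(Z(-2), 0) = (((12/15 + (1 - 3)/(-7 - 2)) + 11) - 10)*(-6/(-18 - 2)) = (((12*(1/15) - 2/(-9)) + 11) - 10)*(-6/(-20)) = (((4/5 - 2*(-1/9)) + 11) - 10)*(-6*(-1/20)) = (((4/5 + 2/9) + 11) - 10)*(3/10) = ((46/45 + 11) - 10)*(3/10) = (541/45 - 10)*(3/10) = (91/45)*(3/10) = 91/150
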